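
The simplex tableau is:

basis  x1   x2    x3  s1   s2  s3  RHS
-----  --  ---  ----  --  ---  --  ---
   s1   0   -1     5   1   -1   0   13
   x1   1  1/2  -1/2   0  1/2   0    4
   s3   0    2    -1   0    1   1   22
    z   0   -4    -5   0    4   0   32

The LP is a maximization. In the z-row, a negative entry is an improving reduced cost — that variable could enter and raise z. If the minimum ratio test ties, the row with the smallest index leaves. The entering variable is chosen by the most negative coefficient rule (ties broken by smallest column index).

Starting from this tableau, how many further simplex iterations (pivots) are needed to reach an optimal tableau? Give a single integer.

2

pivot: x3 in, s1 out → z = 45
pivot: x2 in, x1 out → z = 445/4
No improving column remains; optimal.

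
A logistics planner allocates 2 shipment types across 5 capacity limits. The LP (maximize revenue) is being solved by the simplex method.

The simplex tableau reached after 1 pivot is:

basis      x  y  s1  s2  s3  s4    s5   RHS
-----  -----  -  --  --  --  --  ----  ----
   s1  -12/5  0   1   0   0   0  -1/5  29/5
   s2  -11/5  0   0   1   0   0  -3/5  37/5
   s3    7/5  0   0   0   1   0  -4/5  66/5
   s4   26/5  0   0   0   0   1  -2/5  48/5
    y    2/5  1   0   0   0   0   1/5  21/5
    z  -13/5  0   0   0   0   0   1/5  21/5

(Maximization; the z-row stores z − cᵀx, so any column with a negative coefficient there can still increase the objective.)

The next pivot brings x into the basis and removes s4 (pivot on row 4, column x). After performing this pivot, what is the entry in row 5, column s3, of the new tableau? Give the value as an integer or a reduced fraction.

0

Pivot element is row 4, column x: 26/5.
Normalize row 4: new (row 4, s3) = 0/(26/5) = 0.
row 5 ← row 5 − (2/5)·(new row 4): 0 − (2/5)·0 = 0.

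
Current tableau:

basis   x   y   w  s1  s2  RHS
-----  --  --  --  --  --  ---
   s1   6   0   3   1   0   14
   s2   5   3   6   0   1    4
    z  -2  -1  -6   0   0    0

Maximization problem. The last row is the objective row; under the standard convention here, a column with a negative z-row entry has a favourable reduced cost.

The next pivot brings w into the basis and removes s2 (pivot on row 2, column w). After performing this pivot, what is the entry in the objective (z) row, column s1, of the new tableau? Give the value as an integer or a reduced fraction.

0

Pivot element is row 2, column w: 6.
Normalize row 2: new (row 2, s1) = 0/6 = 0.
z-row ← z-row − (-6)·(new row 2): 0 − (-6)·0 = 0.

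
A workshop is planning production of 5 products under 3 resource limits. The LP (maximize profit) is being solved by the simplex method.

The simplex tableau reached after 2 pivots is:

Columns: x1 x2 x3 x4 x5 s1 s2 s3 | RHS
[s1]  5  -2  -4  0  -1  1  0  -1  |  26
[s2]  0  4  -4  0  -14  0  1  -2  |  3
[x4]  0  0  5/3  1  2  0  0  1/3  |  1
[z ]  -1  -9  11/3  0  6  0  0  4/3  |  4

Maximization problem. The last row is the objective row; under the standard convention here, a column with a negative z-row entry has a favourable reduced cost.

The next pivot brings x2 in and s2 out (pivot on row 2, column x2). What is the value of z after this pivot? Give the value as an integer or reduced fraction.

43/4

Minimum ratio for x2: 3/4 = 3/4.
z changes by −(z-row coeff of x2)·ratio = −(-9)·(3/4) = 27/4.
New z = 4 + (27/4) = 43/4.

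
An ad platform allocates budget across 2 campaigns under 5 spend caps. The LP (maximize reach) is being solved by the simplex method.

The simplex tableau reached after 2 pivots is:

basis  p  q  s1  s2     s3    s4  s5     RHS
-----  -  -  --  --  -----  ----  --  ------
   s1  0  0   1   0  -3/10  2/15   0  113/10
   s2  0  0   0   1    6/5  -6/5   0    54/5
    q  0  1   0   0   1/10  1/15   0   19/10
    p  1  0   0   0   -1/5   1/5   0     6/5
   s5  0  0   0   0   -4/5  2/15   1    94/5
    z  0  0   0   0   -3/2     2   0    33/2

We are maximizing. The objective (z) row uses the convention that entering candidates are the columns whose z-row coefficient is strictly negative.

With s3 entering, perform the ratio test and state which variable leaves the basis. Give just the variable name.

s2

Ratios: row 1 (s1): entry -3/10 ≤ 0, skip; row 2 (s2): (54/5)/(6/5) = 9; row 3 (q): (19/10)/(1/10) = 19; row 4 (p): entry -1/5 ≤ 0, skip; row 5 (s5): entry -4/5 ≤ 0, skip.
Minimum ratio 9 is in the s2 row, so s2 leaves.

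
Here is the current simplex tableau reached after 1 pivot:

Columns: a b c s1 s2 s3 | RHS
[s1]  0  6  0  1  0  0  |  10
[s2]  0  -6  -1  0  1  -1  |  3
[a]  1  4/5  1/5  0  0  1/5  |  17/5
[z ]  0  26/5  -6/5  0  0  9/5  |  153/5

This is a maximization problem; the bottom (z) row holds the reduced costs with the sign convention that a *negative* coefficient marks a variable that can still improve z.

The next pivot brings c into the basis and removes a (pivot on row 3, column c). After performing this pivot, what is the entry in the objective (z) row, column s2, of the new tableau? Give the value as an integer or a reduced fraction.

0

Pivot element is row 3, column c: 1/5.
Normalize row 3: new (row 3, s2) = 0/(1/5) = 0.
z-row ← z-row − (-6/5)·(new row 3): 0 − (-6/5)·0 = 0.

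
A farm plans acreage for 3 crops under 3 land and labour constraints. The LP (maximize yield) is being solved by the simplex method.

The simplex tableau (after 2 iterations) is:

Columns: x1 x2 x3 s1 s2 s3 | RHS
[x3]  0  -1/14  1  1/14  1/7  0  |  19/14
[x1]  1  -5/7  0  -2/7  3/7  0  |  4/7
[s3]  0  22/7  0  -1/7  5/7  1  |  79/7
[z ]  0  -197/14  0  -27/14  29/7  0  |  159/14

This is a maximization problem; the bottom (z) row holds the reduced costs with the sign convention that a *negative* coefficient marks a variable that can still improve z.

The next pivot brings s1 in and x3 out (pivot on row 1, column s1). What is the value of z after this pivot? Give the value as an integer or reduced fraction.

Minimum ratio for s1: (19/14)/(1/14) = 19.
z changes by −(z-row coeff of s1)·ratio = −(-27/14)·19 = 513/14.
New z = 159/14 + (513/14) = 48.

48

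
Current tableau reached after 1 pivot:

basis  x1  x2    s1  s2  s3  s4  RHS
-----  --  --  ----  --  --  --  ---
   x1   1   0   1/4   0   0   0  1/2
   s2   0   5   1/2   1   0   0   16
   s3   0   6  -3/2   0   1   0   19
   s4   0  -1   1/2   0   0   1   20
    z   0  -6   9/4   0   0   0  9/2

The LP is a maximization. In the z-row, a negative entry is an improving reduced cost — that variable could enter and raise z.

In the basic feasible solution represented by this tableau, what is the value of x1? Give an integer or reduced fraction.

x1 is basic (row 1); its value is the RHS of that row: 1/2.

1/2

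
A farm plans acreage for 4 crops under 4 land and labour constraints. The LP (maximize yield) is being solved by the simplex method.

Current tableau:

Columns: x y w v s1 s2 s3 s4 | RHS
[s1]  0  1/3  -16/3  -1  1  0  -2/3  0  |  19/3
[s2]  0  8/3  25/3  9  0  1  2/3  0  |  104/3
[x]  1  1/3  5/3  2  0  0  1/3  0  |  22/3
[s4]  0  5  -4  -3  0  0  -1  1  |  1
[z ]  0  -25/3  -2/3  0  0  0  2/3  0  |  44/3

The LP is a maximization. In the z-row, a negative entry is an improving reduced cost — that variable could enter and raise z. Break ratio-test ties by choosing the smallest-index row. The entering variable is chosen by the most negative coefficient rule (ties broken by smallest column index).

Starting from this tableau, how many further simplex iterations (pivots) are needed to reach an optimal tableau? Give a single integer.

3

pivot: y in, s4 out → z = 49/3
pivot: w in, s2 out → z = 6319/157
pivot: s3 in, x out → z = 1151/28
No improving column remains; optimal.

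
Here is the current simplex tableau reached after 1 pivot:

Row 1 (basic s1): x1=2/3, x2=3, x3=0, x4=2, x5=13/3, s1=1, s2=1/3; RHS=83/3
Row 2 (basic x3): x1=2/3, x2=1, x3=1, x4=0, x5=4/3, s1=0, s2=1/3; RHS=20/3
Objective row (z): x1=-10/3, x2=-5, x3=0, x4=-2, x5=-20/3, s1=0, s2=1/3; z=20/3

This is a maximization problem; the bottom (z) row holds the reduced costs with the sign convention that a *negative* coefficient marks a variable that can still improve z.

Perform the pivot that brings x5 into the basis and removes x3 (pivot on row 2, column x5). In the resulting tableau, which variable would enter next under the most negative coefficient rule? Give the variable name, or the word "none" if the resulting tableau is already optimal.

Pivot element 4/3. New z-row = old z-row − (-20/3)·(row 2/(4/3)).
Updated z-row coefficients: x1: 0, x2: 0, x3: 5, x4: -2, x5: 0, s1: 0, s2: 2.
The most negative is -2 in column x4, so x4 would enter next.

x4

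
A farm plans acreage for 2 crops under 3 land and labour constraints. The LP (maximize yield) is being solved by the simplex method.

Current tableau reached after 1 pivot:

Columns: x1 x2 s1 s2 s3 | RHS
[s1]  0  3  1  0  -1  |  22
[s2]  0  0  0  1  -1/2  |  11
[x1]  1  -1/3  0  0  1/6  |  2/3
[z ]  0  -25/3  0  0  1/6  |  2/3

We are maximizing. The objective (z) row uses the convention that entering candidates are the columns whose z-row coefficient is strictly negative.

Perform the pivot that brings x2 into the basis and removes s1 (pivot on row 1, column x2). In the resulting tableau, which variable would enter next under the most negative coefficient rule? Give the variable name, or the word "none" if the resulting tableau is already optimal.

s3

Pivot element 3. New z-row = old z-row − (-25/3)·(row 1/3).
Updated z-row coefficients: x1: 0, x2: 0, s1: 25/9, s2: 0, s3: -47/18.
The most negative is -47/18 in column s3, so s3 would enter next.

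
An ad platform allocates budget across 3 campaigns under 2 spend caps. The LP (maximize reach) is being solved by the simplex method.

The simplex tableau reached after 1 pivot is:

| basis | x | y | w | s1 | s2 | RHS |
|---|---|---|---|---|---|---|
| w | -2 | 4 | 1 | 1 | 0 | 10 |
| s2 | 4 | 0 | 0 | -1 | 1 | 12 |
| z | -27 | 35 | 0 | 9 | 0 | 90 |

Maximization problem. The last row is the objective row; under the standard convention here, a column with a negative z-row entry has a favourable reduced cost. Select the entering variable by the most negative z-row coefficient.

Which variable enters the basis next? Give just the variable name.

x

Objective-row coefficients: x: -27, y: 35, w: 0, s1: 9, s2: 0.
The most negative is -27 in column x, so x enters.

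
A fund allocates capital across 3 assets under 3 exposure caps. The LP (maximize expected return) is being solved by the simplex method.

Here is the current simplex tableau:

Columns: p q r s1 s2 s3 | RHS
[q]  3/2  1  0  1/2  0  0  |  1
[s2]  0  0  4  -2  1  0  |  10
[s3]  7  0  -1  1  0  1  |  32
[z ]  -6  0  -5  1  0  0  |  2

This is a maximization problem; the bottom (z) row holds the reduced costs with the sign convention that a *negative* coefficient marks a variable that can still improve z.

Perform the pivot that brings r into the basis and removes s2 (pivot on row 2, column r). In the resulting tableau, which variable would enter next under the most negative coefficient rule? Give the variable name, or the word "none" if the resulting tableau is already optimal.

Pivot element 4. New z-row = old z-row − (-5)·(row 2/4).
Updated z-row coefficients: p: -6, q: 0, r: 0, s1: -3/2, s2: 5/4, s3: 0.
The most negative is -6 in column p, so p would enter next.

p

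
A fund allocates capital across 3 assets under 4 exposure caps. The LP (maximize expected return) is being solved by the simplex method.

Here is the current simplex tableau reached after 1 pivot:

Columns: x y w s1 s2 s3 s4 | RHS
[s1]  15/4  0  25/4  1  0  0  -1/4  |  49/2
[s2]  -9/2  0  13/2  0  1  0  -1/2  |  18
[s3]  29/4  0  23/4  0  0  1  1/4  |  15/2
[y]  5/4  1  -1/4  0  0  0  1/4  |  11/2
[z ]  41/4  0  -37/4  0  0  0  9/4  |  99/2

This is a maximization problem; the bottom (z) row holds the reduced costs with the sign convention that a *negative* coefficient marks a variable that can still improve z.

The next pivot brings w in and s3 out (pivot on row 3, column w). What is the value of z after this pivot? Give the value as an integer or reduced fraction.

Minimum ratio for w: (15/2)/(23/4) = 30/23.
z changes by −(z-row coeff of w)·ratio = −(-37/4)·(30/23) = 555/46.
New z = 99/2 + (555/46) = 1416/23.

1416/23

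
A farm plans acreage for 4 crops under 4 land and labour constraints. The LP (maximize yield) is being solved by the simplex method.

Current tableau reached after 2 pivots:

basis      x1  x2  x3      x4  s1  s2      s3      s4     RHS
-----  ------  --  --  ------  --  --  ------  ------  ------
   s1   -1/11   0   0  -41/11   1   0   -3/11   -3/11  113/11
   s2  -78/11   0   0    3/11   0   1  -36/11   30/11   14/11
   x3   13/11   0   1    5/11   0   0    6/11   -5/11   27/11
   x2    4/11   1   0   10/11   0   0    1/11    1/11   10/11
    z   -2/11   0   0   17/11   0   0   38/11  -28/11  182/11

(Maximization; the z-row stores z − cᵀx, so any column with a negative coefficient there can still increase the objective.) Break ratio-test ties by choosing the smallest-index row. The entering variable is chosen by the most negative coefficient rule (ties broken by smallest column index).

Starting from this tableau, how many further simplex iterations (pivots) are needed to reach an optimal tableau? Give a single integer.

2

pivot: s4 in, s2 out → z = 266/15
pivot: x1 in, x2 out → z = 248/9
No improving column remains; optimal.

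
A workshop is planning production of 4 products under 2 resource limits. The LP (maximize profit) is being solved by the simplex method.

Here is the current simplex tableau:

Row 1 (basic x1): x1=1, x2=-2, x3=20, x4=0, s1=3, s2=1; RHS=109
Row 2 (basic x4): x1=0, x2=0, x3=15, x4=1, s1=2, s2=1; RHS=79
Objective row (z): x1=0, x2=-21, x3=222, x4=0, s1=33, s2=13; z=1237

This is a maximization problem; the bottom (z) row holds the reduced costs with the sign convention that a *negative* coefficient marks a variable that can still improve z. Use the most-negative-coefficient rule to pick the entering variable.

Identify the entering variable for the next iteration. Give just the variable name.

x2

Objective-row coefficients: x1: 0, x2: -21, x3: 222, x4: 0, s1: 33, s2: 13.
The most negative is -21 in column x2, so x2 enters.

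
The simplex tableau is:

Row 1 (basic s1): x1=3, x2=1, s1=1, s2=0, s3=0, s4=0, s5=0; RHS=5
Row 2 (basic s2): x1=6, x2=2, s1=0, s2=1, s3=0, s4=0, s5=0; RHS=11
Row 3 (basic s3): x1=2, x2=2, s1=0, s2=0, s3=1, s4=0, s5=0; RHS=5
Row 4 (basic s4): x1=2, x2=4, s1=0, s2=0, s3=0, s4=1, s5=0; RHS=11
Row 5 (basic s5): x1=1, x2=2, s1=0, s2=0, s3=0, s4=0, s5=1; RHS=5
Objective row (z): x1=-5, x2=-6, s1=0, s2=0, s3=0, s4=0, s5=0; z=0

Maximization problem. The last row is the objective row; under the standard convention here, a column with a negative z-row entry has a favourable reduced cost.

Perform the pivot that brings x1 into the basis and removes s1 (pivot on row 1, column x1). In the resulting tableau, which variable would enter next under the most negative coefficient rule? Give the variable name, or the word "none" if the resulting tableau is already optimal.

x2

Pivot element 3. New z-row = old z-row − (-5)·(row 1/3).
Updated z-row coefficients: x1: 0, x2: -13/3, s1: 5/3, s2: 0, s3: 0, s4: 0, s5: 0.
The most negative is -13/3 in column x2, so x2 would enter next.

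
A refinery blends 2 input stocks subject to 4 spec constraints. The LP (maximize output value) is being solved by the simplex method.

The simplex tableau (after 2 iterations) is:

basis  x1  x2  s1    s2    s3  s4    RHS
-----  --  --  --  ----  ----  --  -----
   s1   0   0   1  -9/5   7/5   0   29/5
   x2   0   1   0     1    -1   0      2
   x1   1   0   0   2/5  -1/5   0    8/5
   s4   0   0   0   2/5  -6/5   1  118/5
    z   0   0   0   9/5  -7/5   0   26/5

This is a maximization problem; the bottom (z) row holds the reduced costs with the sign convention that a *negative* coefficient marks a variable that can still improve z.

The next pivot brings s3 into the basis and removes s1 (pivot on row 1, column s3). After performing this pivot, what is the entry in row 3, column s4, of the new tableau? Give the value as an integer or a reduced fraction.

Pivot element is row 1, column s3: 7/5.
Normalize row 1: new (row 1, s4) = 0/(7/5) = 0.
row 3 ← row 3 − (-1/5)·(new row 1): 0 − (-1/5)·0 = 0.

0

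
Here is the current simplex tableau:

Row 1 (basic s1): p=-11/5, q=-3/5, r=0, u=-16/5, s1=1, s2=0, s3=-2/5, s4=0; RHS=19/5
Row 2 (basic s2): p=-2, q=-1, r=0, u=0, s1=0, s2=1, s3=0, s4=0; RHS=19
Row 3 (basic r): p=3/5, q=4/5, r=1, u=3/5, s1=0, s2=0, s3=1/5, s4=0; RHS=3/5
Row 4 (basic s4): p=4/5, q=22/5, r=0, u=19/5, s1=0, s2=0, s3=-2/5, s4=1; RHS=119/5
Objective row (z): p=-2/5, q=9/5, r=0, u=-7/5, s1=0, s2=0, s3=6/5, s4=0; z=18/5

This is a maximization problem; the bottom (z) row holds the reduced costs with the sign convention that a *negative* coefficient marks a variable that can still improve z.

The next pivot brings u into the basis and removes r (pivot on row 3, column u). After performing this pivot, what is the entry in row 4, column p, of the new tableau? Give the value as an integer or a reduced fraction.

Pivot element is row 3, column u: 3/5.
Normalize row 3: new (row 3, p) = (3/5)/(3/5) = 1.
row 4 ← row 4 − (19/5)·(new row 3): 4/5 − (19/5)·1 = -3.

-3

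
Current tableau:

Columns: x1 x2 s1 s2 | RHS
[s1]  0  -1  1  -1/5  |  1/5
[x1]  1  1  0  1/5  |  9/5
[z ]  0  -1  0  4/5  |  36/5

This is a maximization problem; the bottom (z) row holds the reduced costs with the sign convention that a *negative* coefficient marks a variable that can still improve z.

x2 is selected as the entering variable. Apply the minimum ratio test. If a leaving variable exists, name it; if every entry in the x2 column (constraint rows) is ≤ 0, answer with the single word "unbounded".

x1

Ratios: row 1 (s1): entry -1 ≤ 0, skip; row 2 (x1): (9/5)/1 = 9/5.
Minimum ratio is in the x1 row, so x1 leaves.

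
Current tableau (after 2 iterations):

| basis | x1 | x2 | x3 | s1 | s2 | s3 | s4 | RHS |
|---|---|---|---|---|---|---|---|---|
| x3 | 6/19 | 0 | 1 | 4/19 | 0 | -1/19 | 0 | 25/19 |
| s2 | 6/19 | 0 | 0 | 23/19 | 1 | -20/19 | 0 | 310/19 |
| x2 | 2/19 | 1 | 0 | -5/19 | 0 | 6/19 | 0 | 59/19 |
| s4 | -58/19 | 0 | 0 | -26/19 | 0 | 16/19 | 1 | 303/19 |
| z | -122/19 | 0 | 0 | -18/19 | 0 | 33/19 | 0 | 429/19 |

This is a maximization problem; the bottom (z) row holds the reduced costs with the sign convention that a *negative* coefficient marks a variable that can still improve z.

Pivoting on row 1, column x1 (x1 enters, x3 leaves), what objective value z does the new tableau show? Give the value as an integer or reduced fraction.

148/3

Minimum ratio for x1: (25/19)/(6/19) = 25/6.
z changes by −(z-row coeff of x1)·ratio = −(-122/19)·(25/6) = 1525/57.
New z = 429/19 + (1525/57) = 148/3.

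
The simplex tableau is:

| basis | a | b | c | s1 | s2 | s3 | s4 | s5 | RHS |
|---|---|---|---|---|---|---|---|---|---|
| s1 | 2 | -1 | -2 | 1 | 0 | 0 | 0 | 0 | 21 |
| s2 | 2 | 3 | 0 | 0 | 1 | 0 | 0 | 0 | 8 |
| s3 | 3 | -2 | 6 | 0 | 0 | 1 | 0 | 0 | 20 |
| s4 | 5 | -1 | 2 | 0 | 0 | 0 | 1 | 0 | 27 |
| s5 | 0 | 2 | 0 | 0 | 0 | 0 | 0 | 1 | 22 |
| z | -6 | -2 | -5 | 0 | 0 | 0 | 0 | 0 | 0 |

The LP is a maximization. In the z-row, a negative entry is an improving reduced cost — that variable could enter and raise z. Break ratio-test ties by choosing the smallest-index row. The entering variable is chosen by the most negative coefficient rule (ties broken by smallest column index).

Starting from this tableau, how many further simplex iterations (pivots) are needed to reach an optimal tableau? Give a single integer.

pivot: a in, s2 out → z = 24
pivot: c in, s3 out → z = 92/3
No improving column remains; optimal.

2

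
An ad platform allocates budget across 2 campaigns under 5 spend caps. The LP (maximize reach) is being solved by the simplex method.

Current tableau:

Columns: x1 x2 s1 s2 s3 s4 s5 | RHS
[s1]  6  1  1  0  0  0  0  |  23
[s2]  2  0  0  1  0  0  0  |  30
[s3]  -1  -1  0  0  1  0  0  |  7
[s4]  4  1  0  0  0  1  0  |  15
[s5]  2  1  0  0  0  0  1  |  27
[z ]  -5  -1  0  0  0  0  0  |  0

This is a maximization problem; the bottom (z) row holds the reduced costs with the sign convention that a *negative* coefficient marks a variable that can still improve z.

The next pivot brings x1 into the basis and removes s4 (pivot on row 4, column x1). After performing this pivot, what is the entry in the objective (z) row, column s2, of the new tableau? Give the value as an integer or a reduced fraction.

0

Pivot element is row 4, column x1: 4.
Normalize row 4: new (row 4, s2) = 0/4 = 0.
z-row ← z-row − (-5)·(new row 4): 0 − (-5)·0 = 0.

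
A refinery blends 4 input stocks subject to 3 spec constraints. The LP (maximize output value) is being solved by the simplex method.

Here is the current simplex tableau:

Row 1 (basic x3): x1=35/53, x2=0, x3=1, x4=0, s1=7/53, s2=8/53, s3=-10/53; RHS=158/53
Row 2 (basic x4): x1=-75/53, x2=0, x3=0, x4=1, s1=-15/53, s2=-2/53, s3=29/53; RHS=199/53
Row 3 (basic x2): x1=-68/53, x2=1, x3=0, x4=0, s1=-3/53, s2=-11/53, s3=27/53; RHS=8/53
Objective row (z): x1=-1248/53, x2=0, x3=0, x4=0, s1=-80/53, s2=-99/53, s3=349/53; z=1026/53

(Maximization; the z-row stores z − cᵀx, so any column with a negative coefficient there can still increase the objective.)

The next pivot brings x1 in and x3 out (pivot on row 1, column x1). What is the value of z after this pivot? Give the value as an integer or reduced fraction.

Minimum ratio for x1: (158/53)/(35/53) = 158/35.
z changes by −(z-row coeff of x1)·ratio = −(-1248/53)·(158/35) = 197184/1855.
New z = 1026/53 + (197184/1855) = 4398/35.

4398/35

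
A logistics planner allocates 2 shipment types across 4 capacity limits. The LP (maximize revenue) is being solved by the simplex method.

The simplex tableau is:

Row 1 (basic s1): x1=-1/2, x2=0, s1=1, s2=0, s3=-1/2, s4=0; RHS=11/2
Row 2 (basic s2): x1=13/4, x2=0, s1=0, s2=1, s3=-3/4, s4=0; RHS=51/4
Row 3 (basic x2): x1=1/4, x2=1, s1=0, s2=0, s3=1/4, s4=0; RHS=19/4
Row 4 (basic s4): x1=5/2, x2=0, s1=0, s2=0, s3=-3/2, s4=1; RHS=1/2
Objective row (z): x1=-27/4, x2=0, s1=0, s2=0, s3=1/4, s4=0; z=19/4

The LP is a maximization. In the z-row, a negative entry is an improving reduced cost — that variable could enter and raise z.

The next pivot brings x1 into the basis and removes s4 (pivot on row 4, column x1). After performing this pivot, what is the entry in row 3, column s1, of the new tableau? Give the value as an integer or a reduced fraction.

0

Pivot element is row 4, column x1: 5/2.
Normalize row 4: new (row 4, s1) = 0/(5/2) = 0.
row 3 ← row 3 − (1/4)·(new row 4): 0 − (1/4)·0 = 0.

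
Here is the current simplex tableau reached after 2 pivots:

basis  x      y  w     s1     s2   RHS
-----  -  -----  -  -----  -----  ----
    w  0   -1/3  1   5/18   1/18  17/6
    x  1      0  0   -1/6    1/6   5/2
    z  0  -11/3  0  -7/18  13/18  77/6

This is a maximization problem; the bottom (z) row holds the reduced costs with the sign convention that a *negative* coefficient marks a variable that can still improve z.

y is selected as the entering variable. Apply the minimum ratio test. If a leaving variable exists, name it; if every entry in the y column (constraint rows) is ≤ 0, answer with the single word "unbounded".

y-column entries: row 1: -1/3, row 2: 0. All ≤ 0, so y can increase without bound; the LP is unbounded in this direction.

unbounded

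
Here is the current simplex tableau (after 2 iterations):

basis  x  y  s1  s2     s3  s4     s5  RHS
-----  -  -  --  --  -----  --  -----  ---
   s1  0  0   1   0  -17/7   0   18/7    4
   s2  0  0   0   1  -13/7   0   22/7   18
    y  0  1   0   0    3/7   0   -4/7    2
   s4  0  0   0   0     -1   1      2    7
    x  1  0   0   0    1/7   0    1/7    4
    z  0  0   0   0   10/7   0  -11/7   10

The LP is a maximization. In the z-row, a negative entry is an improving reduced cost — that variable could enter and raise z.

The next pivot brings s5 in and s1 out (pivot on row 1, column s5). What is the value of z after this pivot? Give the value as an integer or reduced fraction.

112/9

Minimum ratio for s5: 4/(18/7) = 14/9.
z changes by −(z-row coeff of s5)·ratio = −(-11/7)·(14/9) = 22/9.
New z = 10 + (22/9) = 112/9.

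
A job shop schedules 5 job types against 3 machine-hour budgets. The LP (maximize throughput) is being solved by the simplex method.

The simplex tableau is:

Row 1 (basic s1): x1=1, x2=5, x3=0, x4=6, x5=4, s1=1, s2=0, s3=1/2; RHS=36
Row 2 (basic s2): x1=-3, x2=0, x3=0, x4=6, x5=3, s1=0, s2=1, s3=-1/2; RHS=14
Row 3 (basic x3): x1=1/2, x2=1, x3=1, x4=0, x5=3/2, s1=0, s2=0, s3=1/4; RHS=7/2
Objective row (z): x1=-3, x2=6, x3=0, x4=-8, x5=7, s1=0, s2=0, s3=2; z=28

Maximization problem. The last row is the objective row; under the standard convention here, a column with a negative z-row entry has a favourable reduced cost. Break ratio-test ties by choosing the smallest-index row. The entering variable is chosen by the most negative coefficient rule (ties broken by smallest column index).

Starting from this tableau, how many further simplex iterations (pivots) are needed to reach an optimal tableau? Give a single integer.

pivot: x4 in, s2 out → z = 140/3
pivot: x1 in, s1 out → z = 511/6
pivot: s2 in, x3 out → z = 263/3
No improving column remains; optimal.

3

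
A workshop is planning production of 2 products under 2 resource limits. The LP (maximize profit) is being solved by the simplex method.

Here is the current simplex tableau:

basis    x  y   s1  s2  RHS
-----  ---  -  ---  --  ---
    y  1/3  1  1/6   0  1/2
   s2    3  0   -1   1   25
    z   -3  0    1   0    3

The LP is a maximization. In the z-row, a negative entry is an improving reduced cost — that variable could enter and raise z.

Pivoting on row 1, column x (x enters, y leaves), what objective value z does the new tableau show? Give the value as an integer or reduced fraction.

15/2

Minimum ratio for x: (1/2)/(1/3) = 3/2.
z changes by −(z-row coeff of x)·ratio = −(-3)·(3/2) = 9/2.
New z = 3 + (9/2) = 15/2.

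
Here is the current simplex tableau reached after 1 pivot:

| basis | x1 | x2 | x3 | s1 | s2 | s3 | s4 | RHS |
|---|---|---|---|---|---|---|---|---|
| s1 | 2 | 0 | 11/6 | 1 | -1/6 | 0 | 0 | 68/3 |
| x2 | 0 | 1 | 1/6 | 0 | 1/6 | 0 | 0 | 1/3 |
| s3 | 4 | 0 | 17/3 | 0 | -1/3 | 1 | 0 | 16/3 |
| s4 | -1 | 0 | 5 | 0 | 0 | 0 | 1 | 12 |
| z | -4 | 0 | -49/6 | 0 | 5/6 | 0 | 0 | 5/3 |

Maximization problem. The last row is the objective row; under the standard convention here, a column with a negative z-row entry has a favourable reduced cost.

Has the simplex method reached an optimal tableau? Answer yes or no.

Column x1 has objective-row coefficient -4, which is negative; an improving pivot exists, so not yet optimal.

no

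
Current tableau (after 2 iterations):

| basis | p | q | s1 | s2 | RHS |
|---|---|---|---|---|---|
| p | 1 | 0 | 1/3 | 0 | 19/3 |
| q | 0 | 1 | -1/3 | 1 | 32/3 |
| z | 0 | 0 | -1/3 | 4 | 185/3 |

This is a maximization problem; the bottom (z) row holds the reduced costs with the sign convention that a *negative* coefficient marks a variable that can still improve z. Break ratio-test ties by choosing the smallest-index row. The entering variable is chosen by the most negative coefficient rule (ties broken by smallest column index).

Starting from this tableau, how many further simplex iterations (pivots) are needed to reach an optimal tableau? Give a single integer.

1

pivot: s1 in, p out → z = 68
No improving column remains; optimal.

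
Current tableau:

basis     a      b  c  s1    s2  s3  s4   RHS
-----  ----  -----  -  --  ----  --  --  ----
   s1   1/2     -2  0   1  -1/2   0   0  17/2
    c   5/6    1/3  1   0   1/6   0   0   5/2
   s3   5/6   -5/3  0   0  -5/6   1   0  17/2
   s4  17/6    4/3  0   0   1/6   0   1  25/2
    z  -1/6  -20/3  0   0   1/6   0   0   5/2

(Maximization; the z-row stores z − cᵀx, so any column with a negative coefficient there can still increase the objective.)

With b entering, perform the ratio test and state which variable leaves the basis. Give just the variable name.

Ratios: row 1 (s1): entry -2 ≤ 0, skip; row 2 (c): (5/2)/(1/3) = 15/2; row 3 (s3): entry -5/3 ≤ 0, skip; row 4 (s4): (25/2)/(4/3) = 75/8.
Minimum ratio 15/2 is in the c row, so c leaves.

c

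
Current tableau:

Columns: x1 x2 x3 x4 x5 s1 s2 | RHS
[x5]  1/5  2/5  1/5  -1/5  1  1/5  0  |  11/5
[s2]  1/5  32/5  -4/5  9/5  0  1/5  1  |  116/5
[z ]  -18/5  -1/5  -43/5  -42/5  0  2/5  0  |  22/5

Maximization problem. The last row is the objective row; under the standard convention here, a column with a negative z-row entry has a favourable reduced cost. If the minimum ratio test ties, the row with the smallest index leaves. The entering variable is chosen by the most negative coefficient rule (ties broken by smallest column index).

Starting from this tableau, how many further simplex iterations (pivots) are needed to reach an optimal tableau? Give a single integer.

2

pivot: x3 in, x5 out → z = 99
pivot: x4 in, s2 out → z = 643
No improving column remains; optimal.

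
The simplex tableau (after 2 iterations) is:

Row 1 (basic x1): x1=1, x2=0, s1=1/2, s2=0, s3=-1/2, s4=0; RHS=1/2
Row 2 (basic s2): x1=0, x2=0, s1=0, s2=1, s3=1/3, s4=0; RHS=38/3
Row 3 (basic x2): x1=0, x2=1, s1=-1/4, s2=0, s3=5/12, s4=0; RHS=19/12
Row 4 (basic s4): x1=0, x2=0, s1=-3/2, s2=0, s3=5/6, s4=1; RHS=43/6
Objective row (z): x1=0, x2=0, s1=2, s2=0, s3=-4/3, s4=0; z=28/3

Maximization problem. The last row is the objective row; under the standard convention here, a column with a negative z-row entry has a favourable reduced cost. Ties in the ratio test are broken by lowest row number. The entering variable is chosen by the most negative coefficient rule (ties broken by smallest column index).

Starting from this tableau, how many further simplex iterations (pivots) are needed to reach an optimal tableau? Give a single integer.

pivot: s3 in, x2 out → z = 72/5
No improving column remains; optimal.

1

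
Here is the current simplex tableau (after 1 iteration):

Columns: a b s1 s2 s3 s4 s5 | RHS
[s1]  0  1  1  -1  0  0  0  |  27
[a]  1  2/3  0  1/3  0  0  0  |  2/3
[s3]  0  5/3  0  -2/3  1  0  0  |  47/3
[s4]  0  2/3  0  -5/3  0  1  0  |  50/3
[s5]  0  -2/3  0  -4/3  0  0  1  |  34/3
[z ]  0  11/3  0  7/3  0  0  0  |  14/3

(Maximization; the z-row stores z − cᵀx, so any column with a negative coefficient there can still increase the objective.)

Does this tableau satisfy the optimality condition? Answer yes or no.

yes

No objective-row coefficient is strictly negative, so no entering variable exists; the tableau is optimal.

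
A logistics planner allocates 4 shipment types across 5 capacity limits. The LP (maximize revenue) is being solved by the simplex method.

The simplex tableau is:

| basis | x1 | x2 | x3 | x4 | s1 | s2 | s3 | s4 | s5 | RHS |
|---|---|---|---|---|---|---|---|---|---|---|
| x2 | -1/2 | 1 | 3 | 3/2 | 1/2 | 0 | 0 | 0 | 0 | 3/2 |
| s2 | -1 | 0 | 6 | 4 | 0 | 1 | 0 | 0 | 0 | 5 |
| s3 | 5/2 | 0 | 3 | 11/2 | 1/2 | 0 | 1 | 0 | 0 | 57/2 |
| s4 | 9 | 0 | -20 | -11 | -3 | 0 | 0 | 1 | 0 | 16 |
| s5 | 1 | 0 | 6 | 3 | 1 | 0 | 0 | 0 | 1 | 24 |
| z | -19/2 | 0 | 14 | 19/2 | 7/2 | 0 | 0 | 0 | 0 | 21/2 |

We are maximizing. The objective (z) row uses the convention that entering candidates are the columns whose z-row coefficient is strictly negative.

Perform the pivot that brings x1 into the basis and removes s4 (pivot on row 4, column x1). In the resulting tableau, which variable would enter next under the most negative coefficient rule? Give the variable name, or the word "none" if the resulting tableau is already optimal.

x3

Pivot element 9. New z-row = old z-row − (-19/2)·(row 4/9).
Updated z-row coefficients: x1: 0, x2: 0, x3: -64/9, x4: -19/9, s1: 1/3, s2: 0, s3: 0, s4: 19/18, s5: 0.
The most negative is -64/9 in column x3, so x3 would enter next.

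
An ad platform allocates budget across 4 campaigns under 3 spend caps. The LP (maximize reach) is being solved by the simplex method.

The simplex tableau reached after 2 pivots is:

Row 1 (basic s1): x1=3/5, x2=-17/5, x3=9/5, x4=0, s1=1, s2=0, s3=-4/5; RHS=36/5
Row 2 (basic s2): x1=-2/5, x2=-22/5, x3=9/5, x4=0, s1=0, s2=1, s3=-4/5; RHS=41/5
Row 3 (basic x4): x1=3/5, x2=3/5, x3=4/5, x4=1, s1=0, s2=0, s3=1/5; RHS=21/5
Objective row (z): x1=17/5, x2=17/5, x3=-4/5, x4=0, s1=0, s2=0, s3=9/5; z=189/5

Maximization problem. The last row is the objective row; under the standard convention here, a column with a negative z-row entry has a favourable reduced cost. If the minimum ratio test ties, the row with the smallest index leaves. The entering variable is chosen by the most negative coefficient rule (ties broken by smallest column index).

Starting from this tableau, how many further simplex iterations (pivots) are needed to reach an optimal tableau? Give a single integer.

pivot: x3 in, s1 out → z = 41
No improving column remains; optimal.

1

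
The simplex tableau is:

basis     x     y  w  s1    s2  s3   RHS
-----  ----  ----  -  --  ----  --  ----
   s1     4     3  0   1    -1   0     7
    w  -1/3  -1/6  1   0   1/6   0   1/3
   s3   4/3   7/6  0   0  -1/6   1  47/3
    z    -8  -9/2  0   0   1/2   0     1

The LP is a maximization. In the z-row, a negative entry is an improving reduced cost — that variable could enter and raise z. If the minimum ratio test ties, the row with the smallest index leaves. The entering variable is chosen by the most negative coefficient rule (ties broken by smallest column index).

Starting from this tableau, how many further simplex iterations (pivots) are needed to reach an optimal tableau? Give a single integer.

2

pivot: x in, s1 out → z = 15
pivot: s2 in, w out → z = 63/2
No improving column remains; optimal.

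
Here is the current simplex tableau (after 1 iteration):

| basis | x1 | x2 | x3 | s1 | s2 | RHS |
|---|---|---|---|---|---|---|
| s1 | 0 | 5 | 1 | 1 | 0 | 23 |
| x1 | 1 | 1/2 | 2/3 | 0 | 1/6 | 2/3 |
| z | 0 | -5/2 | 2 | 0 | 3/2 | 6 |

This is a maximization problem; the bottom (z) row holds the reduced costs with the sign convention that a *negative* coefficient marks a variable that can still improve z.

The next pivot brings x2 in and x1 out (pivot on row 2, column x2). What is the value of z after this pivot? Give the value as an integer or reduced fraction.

Minimum ratio for x2: (2/3)/(1/2) = 4/3.
z changes by −(z-row coeff of x2)·ratio = −(-5/2)·(4/3) = 10/3.
New z = 6 + (10/3) = 28/3.

28/3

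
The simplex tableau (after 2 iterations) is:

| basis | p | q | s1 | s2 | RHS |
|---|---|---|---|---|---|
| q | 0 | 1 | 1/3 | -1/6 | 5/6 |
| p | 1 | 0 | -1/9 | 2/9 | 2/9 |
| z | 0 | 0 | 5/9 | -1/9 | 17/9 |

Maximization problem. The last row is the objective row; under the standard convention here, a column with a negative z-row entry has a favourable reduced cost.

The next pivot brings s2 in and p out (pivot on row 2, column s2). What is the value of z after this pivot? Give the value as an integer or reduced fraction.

Minimum ratio for s2: (2/9)/(2/9) = 1.
z changes by −(z-row coeff of s2)·ratio = −(-1/9)·1 = 1/9.
New z = 17/9 + (1/9) = 2.

2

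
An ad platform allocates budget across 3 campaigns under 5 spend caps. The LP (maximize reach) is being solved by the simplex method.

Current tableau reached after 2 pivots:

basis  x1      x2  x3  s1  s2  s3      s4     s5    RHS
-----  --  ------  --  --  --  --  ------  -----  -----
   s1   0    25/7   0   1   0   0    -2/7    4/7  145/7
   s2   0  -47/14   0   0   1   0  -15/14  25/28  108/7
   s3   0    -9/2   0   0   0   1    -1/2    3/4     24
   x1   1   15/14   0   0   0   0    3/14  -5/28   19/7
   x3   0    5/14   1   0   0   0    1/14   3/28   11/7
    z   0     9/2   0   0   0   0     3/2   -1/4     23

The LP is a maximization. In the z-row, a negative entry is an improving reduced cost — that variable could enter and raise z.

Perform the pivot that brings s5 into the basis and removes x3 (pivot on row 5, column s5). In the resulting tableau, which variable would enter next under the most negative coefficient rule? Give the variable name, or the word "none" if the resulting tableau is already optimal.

Pivot element 3/28. New z-row = old z-row − (-1/4)·(row 5/(3/28)).
Updated z-row coefficients: x1: 0, x2: 16/3, x3: 7/3, s1: 0, s2: 0, s3: 0, s4: 5/3, s5: 0.
No coefficient is strictly negative; the tableau after this pivot is optimal.

none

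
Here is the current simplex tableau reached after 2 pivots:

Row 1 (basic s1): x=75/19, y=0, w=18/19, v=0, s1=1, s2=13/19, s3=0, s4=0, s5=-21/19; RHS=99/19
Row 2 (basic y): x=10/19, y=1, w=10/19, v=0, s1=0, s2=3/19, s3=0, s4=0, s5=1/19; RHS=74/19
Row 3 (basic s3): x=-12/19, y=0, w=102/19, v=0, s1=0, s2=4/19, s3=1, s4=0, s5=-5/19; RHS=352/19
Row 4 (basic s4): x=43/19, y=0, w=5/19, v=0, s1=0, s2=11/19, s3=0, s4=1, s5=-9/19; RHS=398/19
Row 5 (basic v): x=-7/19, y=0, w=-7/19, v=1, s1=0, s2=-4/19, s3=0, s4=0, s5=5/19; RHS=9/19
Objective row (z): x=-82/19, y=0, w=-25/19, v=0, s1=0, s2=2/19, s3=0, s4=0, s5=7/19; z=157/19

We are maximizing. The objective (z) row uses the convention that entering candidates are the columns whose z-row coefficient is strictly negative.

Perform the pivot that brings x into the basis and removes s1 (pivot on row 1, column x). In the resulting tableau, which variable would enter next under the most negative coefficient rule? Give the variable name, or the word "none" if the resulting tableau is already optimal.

s5

Pivot element 75/19. New z-row = old z-row − (-82/19)·(row 1/(75/19)).
Updated z-row coefficients: x: 0, y: 0, w: -7/25, v: 0, s1: 82/75, s2: 64/75, s3: 0, s4: 0, s5: -21/25.
The most negative is -21/25 in column s5, so s5 would enter next.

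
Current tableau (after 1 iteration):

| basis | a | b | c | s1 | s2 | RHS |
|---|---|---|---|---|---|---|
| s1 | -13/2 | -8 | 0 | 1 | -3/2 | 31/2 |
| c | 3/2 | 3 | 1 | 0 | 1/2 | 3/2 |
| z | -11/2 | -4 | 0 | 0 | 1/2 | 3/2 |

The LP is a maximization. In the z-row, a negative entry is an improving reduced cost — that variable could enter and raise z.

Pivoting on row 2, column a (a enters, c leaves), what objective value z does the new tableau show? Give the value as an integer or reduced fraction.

Minimum ratio for a: (3/2)/(3/2) = 1.
z changes by −(z-row coeff of a)·ratio = −(-11/2)·1 = 11/2.
New z = 3/2 + (11/2) = 7.

7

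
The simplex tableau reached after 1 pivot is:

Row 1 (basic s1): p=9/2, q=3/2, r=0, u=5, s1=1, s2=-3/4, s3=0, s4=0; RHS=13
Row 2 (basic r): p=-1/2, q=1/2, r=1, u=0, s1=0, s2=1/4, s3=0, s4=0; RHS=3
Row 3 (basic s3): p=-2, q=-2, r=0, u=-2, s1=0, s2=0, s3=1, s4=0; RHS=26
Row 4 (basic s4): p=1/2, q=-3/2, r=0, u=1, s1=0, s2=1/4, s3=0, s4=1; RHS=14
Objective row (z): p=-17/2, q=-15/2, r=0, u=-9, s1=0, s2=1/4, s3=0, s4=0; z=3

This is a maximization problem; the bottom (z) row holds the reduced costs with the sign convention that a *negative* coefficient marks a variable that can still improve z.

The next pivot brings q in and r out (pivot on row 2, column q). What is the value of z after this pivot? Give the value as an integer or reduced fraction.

Minimum ratio for q: 3/(1/2) = 6.
z changes by −(z-row coeff of q)·ratio = −(-15/2)·6 = 45.
New z = 3 + 45 = 48.

48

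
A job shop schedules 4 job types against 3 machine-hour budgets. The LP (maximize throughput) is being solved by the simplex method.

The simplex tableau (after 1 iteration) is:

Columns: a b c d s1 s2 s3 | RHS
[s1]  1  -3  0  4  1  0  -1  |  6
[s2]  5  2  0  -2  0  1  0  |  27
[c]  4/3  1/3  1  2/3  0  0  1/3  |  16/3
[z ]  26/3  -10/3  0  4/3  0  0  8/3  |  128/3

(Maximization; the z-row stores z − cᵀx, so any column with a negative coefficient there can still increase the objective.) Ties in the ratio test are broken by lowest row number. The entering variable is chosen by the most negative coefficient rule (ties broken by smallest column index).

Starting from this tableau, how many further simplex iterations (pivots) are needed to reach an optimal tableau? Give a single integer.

pivot: b in, s2 out → z = 263/3
pivot: d in, c out → z = 268/3
No improving column remains; optimal.

2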